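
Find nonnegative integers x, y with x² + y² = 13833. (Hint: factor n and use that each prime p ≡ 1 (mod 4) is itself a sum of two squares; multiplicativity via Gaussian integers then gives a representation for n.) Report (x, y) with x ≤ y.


Step 1: Factor n = 13833 = 3^2 · 29 · 53.
Step 2: Check the mod-4 condition on each prime factor: 3 ≡ 3 (mod 4), exponent 2 (must be even); 29 ≡ 1 (mod 4), exponent 1; 53 ≡ 1 (mod 4), exponent 1.
All primes ≡ 3 (mod 4) appear to even exponent (or don't appear), so by the two-squares theorem n IS expressible as a sum of two squares.
Step 3: Build a representation. Group n = k² · m with k = 3 and m = 29 · 53 = 1537 (a product of primes ≡ 1 (mod 4)); a representation of m scales to one of n via (k·x)² + (k·y)² = k²(x² + y²). Each prime p ≡ 1 (mod 4) is itself a sum of two squares; find a² by testing p − a² for a perfect square:
  29: 29 − 1² = 28, 29 − 2² = 25 = 5² ⇒ 29 = 2² + 5².
  53: 53 − 1² = 52, 53 − 2² = 49 = 7² ⇒ 53 = 2² + 7².
  Combine using the Brahmagupta–Fibonacci identity (a² + b²)(c² + d²) = (ac − bd)² + (ad + bc)² = (ac + bd)² + (ad − bc)²:
  29 · 53 = 1537: from (2² + 5²)(2² + 7²), take (2·2 − 5·7, 2·7 + 5·2) = (4 − 35, 14 + 10) = (-31, 24); dropping signs (only squares matter) gives (31, 24); check 31² + 24² = 961 + 576 = 1537 ✓.
  Scale by k = 3: (3·31, 3·24) = (93, 72).
Step 4: Order so x ≤ y and verify: 72² + 93² = 5184 + 8649 = 13833 = n. ✓

n = 13833 = 72² + 93² (one valid representation with x ≤ y).


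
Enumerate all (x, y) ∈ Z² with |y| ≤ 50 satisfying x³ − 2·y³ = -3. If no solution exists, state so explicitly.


The equation is x³ - 2y³ = -3. For fixed y, x³ = 2·y³ − 3, so a solution requires the RHS to be a perfect cube.
Strategy: iterate y from -50 to 50, compute RHS = 2·y³ − 3, and check whether it is a (positive or negative) perfect cube.
Check small values of y:
  y = 0: RHS = -3 is not a perfect cube.
  y = 1: RHS = -1 = (-1)³ ⇒ x = -1 works.
  y = -1: RHS = -5 is not a perfect cube.
  y = 2: RHS = 13 is not a perfect cube.
  y = -2: RHS = -19 is not a perfect cube.
  y = 3: RHS = 51 is not a perfect cube.
  y = -3: RHS = -57 is not a perfect cube.
Continuing, at y = 4: RHS = 125 = (5)³ ⇒ x = 5 works.
Searching the remaining y in |y| ≤ 50 finds no further solutions.
Collected solutions: (-1, 1), (5, 4).

Solutions (with |y| ≤ 50): (-1, 1), (5, 4).


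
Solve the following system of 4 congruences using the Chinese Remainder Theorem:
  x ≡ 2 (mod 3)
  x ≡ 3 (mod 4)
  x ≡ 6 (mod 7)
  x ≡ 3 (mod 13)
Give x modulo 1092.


Product of moduli M = 3 · 4 · 7 · 13 = 1092.
Merge one congruence at a time:
  Start: x ≡ 2 (mod 3).
  Combine with x ≡ 3 (mod 4); new modulus lcm = 12.
    Write x = 2 + 3·t and substitute into x ≡ 3 (mod 4): 3·t ≡ 3 − 2 = 1 (mod 4).
    The inverse of 3 mod 4 is 3 (since 3·3 = 9 = 2·4 + 1), so t ≡ 3·1 = 3 ≡ 3 (mod 4).
    Then x = 2 + 3·3 = 11, valid modulo lcm(3, 4) = 12: x ≡ 11 (mod 12).
  Combine with x ≡ 6 (mod 7); new modulus lcm = 84.
    Write x = 11 + 12·t and substitute into x ≡ 6 (mod 7): 12·t ≡ 6 − 11 = -5 (mod 7).
    Reduce coefficients mod 7: 5·t ≡ 2 (mod 7).
    The inverse of 5 mod 7 is 3 (since 5·3 = 15 = 2·7 + 1), so t ≡ 3·2 = 6 ≡ 6 (mod 7).
    Then x = 11 + 12·6 = 83, valid modulo lcm(12, 7) = 84: x ≡ 83 (mod 84).
  Combine with x ≡ 3 (mod 13); new modulus lcm = 1092.
    Write x = 83 + 84·t and substitute into x ≡ 3 (mod 13): 84·t ≡ 3 − 83 = -80 (mod 13).
    Reduce coefficients mod 13: 6·t ≡ 11 (mod 13).
    The inverse of 6 mod 13 is 11 (since 6·11 = 66 = 5·13 + 1), so t ≡ 11·11 = 121 ≡ 4 (mod 13).
    Then x = 83 + 84·4 = 419, valid modulo lcm(84, 13) = 1092: x ≡ 419 (mod 1092).
Verify against each original: 419 mod 3 = 2, 419 mod 4 = 3, 419 mod 7 = 6, 419 mod 13 = 3.

x ≡ 419 (mod 1092).


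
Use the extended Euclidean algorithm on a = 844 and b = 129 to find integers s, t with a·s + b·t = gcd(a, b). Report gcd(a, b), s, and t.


Euclidean algorithm on (844, 129) — divide until remainder is 0:
  844 = 6 · 129 + 70
  129 = 1 · 70 + 59
  70 = 1 · 59 + 11
  59 = 5 · 11 + 4
  11 = 2 · 4 + 3
  4 = 1 · 3 + 1
  3 = 3 · 1 + 0
gcd(844, 129) = 1.
Track Bezout coefficients alongside the remainders: start with r₀ = 844 = a·1 + b·0 (s = 1, t = 0) and r₁ = 129 = a·0 + b·1 (s = 0, t = 1); each new remainder r_{k+1} = r_{k-1} − q_k·r_k inherits s_{k+1} = s_{k-1} − q_k·s_k, t_{k+1} = t_{k-1} − q_k·t_k, so r_k = a·s_k + b·t_k at every step:
  q = 6: r = 70, s = 1 − 6·0 = 1, t = 0 − 6·1 = -6  (check: 844·1 + 129·(-6) = 70)
  q = 1: r = 59, s = 0 − 1·1 = -1, t = 1 − 1·(-6) = 7  (check: 844·(-1) + 129·7 = 59)
  q = 1: r = 11, s = 1 − 1·(-1) = 2, t = -6 − 1·7 = -13  (check: 844·2 + 129·(-13) = 11)
  q = 5: r = 4, s = -1 − 5·2 = -11, t = 7 − 5·(-13) = 72  (check: 844·(-11) + 129·72 = 4)
  q = 2: r = 3, s = 2 − 2·(-11) = 24, t = -13 − 2·72 = -157  (check: 844·24 + 129·(-157) = 3)
  q = 1: r = 1, s = -11 − 1·24 = -35, t = 72 − 1·(-157) = 229  (check: 844·(-35) + 129·229 = 1)
The row with r = 1 (the gcd) gives the Bezout coefficients s = -35, t = 229.
Result: 844 · (-35) + 129 · (229) = 1.

gcd(844, 129) = 1; s = -35, t = 229 (check: 844·(-35) + 129·229 = 1).


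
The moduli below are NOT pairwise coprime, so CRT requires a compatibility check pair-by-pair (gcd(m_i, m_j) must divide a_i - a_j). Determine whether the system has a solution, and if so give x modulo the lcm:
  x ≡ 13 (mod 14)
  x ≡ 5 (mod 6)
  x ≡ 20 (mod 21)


Moduli 14, 6, 21 are not pairwise coprime, so CRT works modulo lcm(m_i) when all pairwise compatibility conditions hold.
Pairwise compatibility: gcd(m_i, m_j) must divide a_i - a_j for every pair.
Merge one congruence at a time:
  Start: x ≡ 13 (mod 14).
  Combine with x ≡ 5 (mod 6): gcd(14, 6) = 2; 5 - 13 = -8, which IS divisible by 2, so compatible.
    Write x = 13 + 14·t and substitute into x ≡ 5 (mod 6): 14·t ≡ 5 − 13 = -8 (mod 6).
    Divide the congruence (and modulus) by g = 2: 7·t ≡ -4 (mod 3).
    Reduce coefficients mod 3: 1·t ≡ 2 (mod 3).
    So t ≡ 2 (mod 3).
    Then x = 13 + 14·2 = 41, valid modulo lcm(14, 6) = 42: x ≡ 41 (mod 42).
  Combine with x ≡ 20 (mod 21): gcd(42, 21) = 21; 20 - 41 = -21, which IS divisible by 21, so compatible.
    Write x = 41 + 42·t and substitute into x ≡ 20 (mod 21): 42·t ≡ 20 − 41 = -21 (mod 21).
    Divide the congruence (and modulus) by g = 21: 2·t ≡ -1 (mod 1).
    Modulo 1 every t works; take t = 0.
    Then x = 41 + 42·0 = 41, valid modulo lcm(42, 21) = 42: x ≡ 41 (mod 42).
Verify: 41 mod 14 = 13, 41 mod 6 = 5, 41 mod 21 = 20.

x ≡ 41 (mod 42).


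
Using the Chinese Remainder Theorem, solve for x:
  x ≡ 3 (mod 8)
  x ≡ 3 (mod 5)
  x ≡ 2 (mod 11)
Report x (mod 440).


Moduli 8, 5, 11 are pairwise coprime; by CRT there is a unique solution modulo M = 8 · 5 · 11 = 440.
Solve pairwise, accumulating the modulus:
  Start with x ≡ 3 (mod 8).
  Combine with x ≡ 3 (mod 5): since gcd(8, 5) = 1, we get a unique residue mod 40.
    Write x = 3 + 8·t and substitute into x ≡ 3 (mod 5): 8·t ≡ 3 − 3 = 0 (mod 5).
    Reduce coefficients mod 5: 3·t ≡ 0 (mod 5).
    The inverse of 3 mod 5 is 2 (since 3·2 = 6 = 1·5 + 1), so t ≡ 2·0 = 0 ≡ 0 (mod 5).
    Then x = 3 + 8·0 = 3, valid modulo lcm(8, 5) = 40: x ≡ 3 (mod 40).
  Combine with x ≡ 2 (mod 11): since gcd(40, 11) = 1, we get a unique residue mod 440.
    Write x = 3 + 40·t and substitute into x ≡ 2 (mod 11): 40·t ≡ 2 − 3 = -1 (mod 11).
    Reduce coefficients mod 11: 7·t ≡ 10 (mod 11).
    The inverse of 7 mod 11 is 8 (since 7·8 = 56 = 5·11 + 1), so t ≡ 8·10 = 80 ≡ 3 (mod 11).
    Then x = 3 + 40·3 = 123, valid modulo lcm(40, 11) = 440: x ≡ 123 (mod 440).
Verify: 123 mod 8 = 3 ✓, 123 mod 5 = 3 ✓, 123 mod 11 = 2 ✓.

x ≡ 123 (mod 440).


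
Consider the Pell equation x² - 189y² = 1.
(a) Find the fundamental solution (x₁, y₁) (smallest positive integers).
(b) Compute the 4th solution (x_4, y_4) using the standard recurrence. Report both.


Step 1: Find the fundamental solution (x₁, y₁) of x² - 189y² = 1.
  Expand √189 as a continued fraction. a₀ = ⌊√189⌋ = 13; iterate m_{k+1} = d_k·a_k − m_k, d_{k+1} = (189 − m_{k+1}²)/d_k, a_{k+1} = ⌊(a₀ + m_{k+1})/d_{k+1}⌋ (starting m₀ = 0, d₀ = 1), with convergents p_k = a_k·p_{k-1} + p_{k-2}, q_k = a_k·q_{k-1} + q_{k-2} (p₋₁ = 1, q₋₁ = 0):
  k = 0: a₀ = 13; p₀/q₀ = 13/1; p₀² − 189·q₀² = 169 − 189 = -20.
  k = 1: m = 13, d = 20, a = ⌊(13 + 13)/20⌋ = 1; p/q = (1·13 + 1)/(1·1 + 0) = 14/1; p² − 189·q² = 196 − 189 = 7.
  k = 2: m = 7, d = 7, a = ⌊(13 + 7)/7⌋ = 2; p/q = (2·14 + 13)/(2·1 + 1) = 41/3; p² − 189·q² = 1681 − 1701 = -20.
  k = 3: m = 7, d = 20, a = ⌊(13 + 7)/20⌋ = 1; p/q = (1·41 + 14)/(1·3 + 1) = 55/4; p² − 189·q² = 3025 − 3024 = 1.
  The first convergent with p² − 189·q² = 1 gives the fundamental solution (x₁, y₁) = (55, 4).
Step 2: Apply the recurrence (x_{n+1}, y_{n+1}) = (x₁x_n + 189y₁y_n, x₁y_n + y₁x_n) repeatedly.
  From (x_1, y_1) = (55, 4): x_2 = 55·55 + 189·4·4 = 6049; y_2 = 55·4 + 4·55 = 440.
  From (x_2, y_2) = (6049, 440): x_3 = 55·6049 + 189·4·440 = 665335; y_3 = 55·440 + 4·6049 = 48396.
  From (x_3, y_3) = (665335, 48396): x_4 = 55·665335 + 189·4·48396 = 73180801; y_4 = 55·48396 + 4·665335 = 5323120.
Step 3: Verify x_4² - 189·y_4² = 5355429635001601 - 5355429635001600 = 1 (should be 1). ✓

(x_1, y_1) = (55, 4); (x_4, y_4) = (73180801, 5323120).


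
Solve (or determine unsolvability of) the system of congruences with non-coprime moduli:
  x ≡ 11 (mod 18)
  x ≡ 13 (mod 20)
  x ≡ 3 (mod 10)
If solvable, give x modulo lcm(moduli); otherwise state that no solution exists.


Moduli 18, 20, 10 are not pairwise coprime, so CRT works modulo lcm(m_i) when all pairwise compatibility conditions hold.
Pairwise compatibility: gcd(m_i, m_j) must divide a_i - a_j for every pair.
Merge one congruence at a time:
  Start: x ≡ 11 (mod 18).
  Combine with x ≡ 13 (mod 20): gcd(18, 20) = 2; 13 - 11 = 2, which IS divisible by 2, so compatible.
    Write x = 11 + 18·t and substitute into x ≡ 13 (mod 20): 18·t ≡ 13 − 11 = 2 (mod 20).
    Divide the congruence (and modulus) by g = 2: 9·t ≡ 1 (mod 10).
    The inverse of 9 mod 10 is 9 (since 9·9 = 81 = 8·10 + 1), so t ≡ 9·1 = 9 ≡ 9 (mod 10).
    Then x = 11 + 18·9 = 173, valid modulo lcm(18, 20) = 180: x ≡ 173 (mod 180).
  Combine with x ≡ 3 (mod 10): gcd(180, 10) = 10; 3 - 173 = -170, which IS divisible by 10, so compatible.
    Write x = 173 + 180·t and substitute into x ≡ 3 (mod 10): 180·t ≡ 3 − 173 = -170 (mod 10).
    Divide the congruence (and modulus) by g = 10: 18·t ≡ -17 (mod 1).
    Modulo 1 every t works; take t = 0.
    Then x = 173 + 180·0 = 173, valid modulo lcm(180, 10) = 180: x ≡ 173 (mod 180).
Verify: 173 mod 18 = 11, 173 mod 20 = 13, 173 mod 10 = 3.

x ≡ 173 (mod 180).


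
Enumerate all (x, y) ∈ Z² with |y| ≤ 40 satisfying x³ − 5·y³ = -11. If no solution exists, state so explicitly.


The equation is x³ - 5y³ = -11. For fixed y, x³ = 5·y³ − 11, so a solution requires the RHS to be a perfect cube.
Strategy: iterate y from -40 to 40, compute RHS = 5·y³ − 11, and check whether it is a (positive or negative) perfect cube.
Check small values of y:
  y = 0: RHS = -11 is not a perfect cube.
  y = 1: RHS = -6 is not a perfect cube.
  y = -1: RHS = -16 is not a perfect cube.
  y = 2: RHS = 29 is not a perfect cube.
  y = -2: RHS = -51 is not a perfect cube.
  y = 3: RHS = 124 is not a perfect cube.
  y = -3: RHS = -146 is not a perfect cube.
Continuing the search up to |y| = 40 finds no solutions either.
No (x, y) in the scanned range satisfies the equation.

No integer solutions with |y| ≤ 40.


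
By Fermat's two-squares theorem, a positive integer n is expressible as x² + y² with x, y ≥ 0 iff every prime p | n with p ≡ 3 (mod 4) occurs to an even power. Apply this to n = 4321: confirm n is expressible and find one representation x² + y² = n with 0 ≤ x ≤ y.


Step 1: Factor n = 4321 = 29 · 149.
Step 2: Check the mod-4 condition on each prime factor: 29 ≡ 1 (mod 4), exponent 1; 149 ≡ 1 (mod 4), exponent 1.
All primes ≡ 3 (mod 4) appear to even exponent (or don't appear), so by the two-squares theorem n IS expressible as a sum of two squares.
Step 3: Build a representation. Here n = 29 · 149 is a product of primes ≡ 1 (mod 4). Each prime p ≡ 1 (mod 4) is itself a sum of two squares; find a² by testing p − a² for a perfect square:
  29: 29 − 1² = 28, 29 − 2² = 25 = 5² ⇒ 29 = 2² + 5².
  149: 149 − 1² = 148, 149 − 2² = 145, 149 − 3² = 140, 149 − 4² = 133, 149 − 5² = 124, 149 − 6² = 113, 149 − 7² = 100 = 10² ⇒ 149 = 7² + 10².
  Combine using the Brahmagupta–Fibonacci identity (a² + b²)(c² + d²) = (ac − bd)² + (ad + bc)² = (ac + bd)² + (ad − bc)²:
  29 · 149 = 4321: from (2² + 5²)(7² + 10²), take (2·7 − 5·10, 2·10 + 5·7) = (14 − 50, 20 + 35) = (-36, 55); dropping signs (only squares matter) gives (36, 55); check 36² + 55² = 1296 + 3025 = 4321 ✓.
Step 4: Order so x ≤ y and verify: 36² + 55² = 1296 + 3025 = 4321 = n. ✓

n = 4321 = 36² + 55² (one valid representation with x ≤ y).


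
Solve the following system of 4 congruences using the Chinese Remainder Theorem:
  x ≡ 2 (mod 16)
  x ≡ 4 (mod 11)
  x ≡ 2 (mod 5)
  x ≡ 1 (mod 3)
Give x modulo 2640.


Product of moduli M = 16 · 11 · 5 · 3 = 2640.
Merge one congruence at a time:
  Start: x ≡ 2 (mod 16).
  Combine with x ≡ 4 (mod 11); new modulus lcm = 176.
    Write x = 2 + 16·t and substitute into x ≡ 4 (mod 11): 16·t ≡ 4 − 2 = 2 (mod 11).
    Reduce coefficients mod 11: 5·t ≡ 2 (mod 11).
    The inverse of 5 mod 11 is 9 (since 5·9 = 45 = 4·11 + 1), so t ≡ 9·2 = 18 ≡ 7 (mod 11).
    Then x = 2 + 16·7 = 114, valid modulo lcm(16, 11) = 176: x ≡ 114 (mod 176).
  Combine with x ≡ 2 (mod 5); new modulus lcm = 880.
    Write x = 114 + 176·t and substitute into x ≡ 2 (mod 5): 176·t ≡ 2 − 114 = -112 (mod 5).
    Reduce coefficients mod 5: 1·t ≡ 3 (mod 5).
    So t ≡ 3 (mod 5).
    Then x = 114 + 176·3 = 642, valid modulo lcm(176, 5) = 880: x ≡ 642 (mod 880).
  Combine with x ≡ 1 (mod 3); new modulus lcm = 2640.
    Write x = 642 + 880·t and substitute into x ≡ 1 (mod 3): 880·t ≡ 1 − 642 = -641 (mod 3).
    Reduce coefficients mod 3: 1·t ≡ 1 (mod 3).
    So t ≡ 1 (mod 3).
    Then x = 642 + 880·1 = 1522, valid modulo lcm(880, 3) = 2640: x ≡ 1522 (mod 2640).
Verify against each original: 1522 mod 16 = 2, 1522 mod 11 = 4, 1522 mod 5 = 2, 1522 mod 3 = 1.

x ≡ 1522 (mod 2640).


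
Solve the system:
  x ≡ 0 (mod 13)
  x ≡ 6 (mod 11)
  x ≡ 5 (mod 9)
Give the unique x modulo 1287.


Moduli 13, 11, 9 are pairwise coprime; by CRT there is a unique solution modulo M = 13 · 11 · 9 = 1287.
Solve pairwise, accumulating the modulus:
  Start with x ≡ 0 (mod 13).
  Combine with x ≡ 6 (mod 11): since gcd(13, 11) = 1, we get a unique residue mod 143.
    Write x = 0 + 13·t and substitute into x ≡ 6 (mod 11): 13·t ≡ 6 − 0 = 6 (mod 11).
    Reduce coefficients mod 11: 2·t ≡ 6 (mod 11).
    The inverse of 2 mod 11 is 6 (since 2·6 = 12 = 1·11 + 1), so t ≡ 6·6 = 36 ≡ 3 (mod 11).
    Then x = 0 + 13·3 = 39, valid modulo lcm(13, 11) = 143: x ≡ 39 (mod 143).
  Combine with x ≡ 5 (mod 9): since gcd(143, 9) = 1, we get a unique residue mod 1287.
    Write x = 39 + 143·t and substitute into x ≡ 5 (mod 9): 143·t ≡ 5 − 39 = -34 (mod 9).
    Reduce coefficients mod 9: 8·t ≡ 2 (mod 9).
    The inverse of 8 mod 9 is 8 (since 8·8 = 64 = 7·9 + 1), so t ≡ 8·2 = 16 ≡ 7 (mod 9).
    Then x = 39 + 143·7 = 1040, valid modulo lcm(143, 9) = 1287: x ≡ 1040 (mod 1287).
Verify: 1040 mod 13 = 0 ✓, 1040 mod 11 = 6 ✓, 1040 mod 9 = 5 ✓.

x ≡ 1040 (mod 1287).


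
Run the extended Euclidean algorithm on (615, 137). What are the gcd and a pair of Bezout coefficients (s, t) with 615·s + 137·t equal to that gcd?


Euclidean algorithm on (615, 137) — divide until remainder is 0:
  615 = 4 · 137 + 67
  137 = 2 · 67 + 3
  67 = 22 · 3 + 1
  3 = 3 · 1 + 0
gcd(615, 137) = 1.
Track Bezout coefficients alongside the remainders: start with r₀ = 615 = a·1 + b·0 (s = 1, t = 0) and r₁ = 137 = a·0 + b·1 (s = 0, t = 1); each new remainder r_{k+1} = r_{k-1} − q_k·r_k inherits s_{k+1} = s_{k-1} − q_k·s_k, t_{k+1} = t_{k-1} − q_k·t_k, so r_k = a·s_k + b·t_k at every step:
  q = 4: r = 67, s = 1 − 4·0 = 1, t = 0 − 4·1 = -4  (check: 615·1 + 137·(-4) = 67)
  q = 2: r = 3, s = 0 − 2·1 = -2, t = 1 − 2·(-4) = 9  (check: 615·(-2) + 137·9 = 3)
  q = 22: r = 1, s = 1 − 22·(-2) = 45, t = -4 − 22·9 = -202  (check: 615·45 + 137·(-202) = 1)
The row with r = 1 (the gcd) gives the Bezout coefficients s = 45, t = -202.
Result: 615 · (45) + 137 · (-202) = 1.

gcd(615, 137) = 1; s = 45, t = -202 (check: 615·45 + 137·(-202) = 1).


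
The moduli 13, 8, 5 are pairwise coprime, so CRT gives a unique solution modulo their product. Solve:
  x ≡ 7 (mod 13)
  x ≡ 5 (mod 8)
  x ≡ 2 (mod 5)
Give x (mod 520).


Moduli 13, 8, 5 are pairwise coprime; by CRT there is a unique solution modulo M = 13 · 8 · 5 = 520.
Solve pairwise, accumulating the modulus:
  Start with x ≡ 7 (mod 13).
  Combine with x ≡ 5 (mod 8): since gcd(13, 8) = 1, we get a unique residue mod 104.
    Write x = 7 + 13·t and substitute into x ≡ 5 (mod 8): 13·t ≡ 5 − 7 = -2 (mod 8).
    Reduce coefficients mod 8: 5·t ≡ 6 (mod 8).
    The inverse of 5 mod 8 is 5 (since 5·5 = 25 = 3·8 + 1), so t ≡ 5·6 = 30 ≡ 6 (mod 8).
    Then x = 7 + 13·6 = 85, valid modulo lcm(13, 8) = 104: x ≡ 85 (mod 104).
  Combine with x ≡ 2 (mod 5): since gcd(104, 5) = 1, we get a unique residue mod 520.
    Write x = 85 + 104·t and substitute into x ≡ 2 (mod 5): 104·t ≡ 2 − 85 = -83 (mod 5).
    Reduce coefficients mod 5: 4·t ≡ 2 (mod 5).
    The inverse of 4 mod 5 is 4 (since 4·4 = 16 = 3·5 + 1), so t ≡ 4·2 = 8 ≡ 3 (mod 5).
    Then x = 85 + 104·3 = 397, valid modulo lcm(104, 5) = 520: x ≡ 397 (mod 520).
Verify: 397 mod 13 = 7 ✓, 397 mod 8 = 5 ✓, 397 mod 5 = 2 ✓.

x ≡ 397 (mod 520).


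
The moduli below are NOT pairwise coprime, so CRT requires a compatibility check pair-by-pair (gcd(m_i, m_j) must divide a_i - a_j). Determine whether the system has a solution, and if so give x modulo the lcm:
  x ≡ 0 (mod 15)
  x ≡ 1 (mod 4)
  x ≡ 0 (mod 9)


Moduli 15, 4, 9 are not pairwise coprime, so CRT works modulo lcm(m_i) when all pairwise compatibility conditions hold.
Pairwise compatibility: gcd(m_i, m_j) must divide a_i - a_j for every pair.
Merge one congruence at a time:
  Start: x ≡ 0 (mod 15).
  Combine with x ≡ 1 (mod 4): gcd(15, 4) = 1; 1 - 0 = 1, which IS divisible by 1, so compatible.
    Write x = 0 + 15·t and substitute into x ≡ 1 (mod 4): 15·t ≡ 1 − 0 = 1 (mod 4).
    Reduce coefficients mod 4: 3·t ≡ 1 (mod 4).
    The inverse of 3 mod 4 is 3 (since 3·3 = 9 = 2·4 + 1), so t ≡ 3·1 = 3 ≡ 3 (mod 4).
    Then x = 0 + 15·3 = 45, valid modulo lcm(15, 4) = 60: x ≡ 45 (mod 60).
  Combine with x ≡ 0 (mod 9): gcd(60, 9) = 3; 0 - 45 = -45, which IS divisible by 3, so compatible.
    Write x = 45 + 60·t and substitute into x ≡ 0 (mod 9): 60·t ≡ 0 − 45 = -45 (mod 9).
    Divide the congruence (and modulus) by g = 3: 20·t ≡ -15 (mod 3).
    Reduce coefficients mod 3: 2·t ≡ 0 (mod 3).
    The inverse of 2 mod 3 is 2 (since 2·2 = 4 = 1·3 + 1), so t ≡ 2·0 = 0 ≡ 0 (mod 3).
    Then x = 45 + 60·0 = 45, valid modulo lcm(60, 9) = 180: x ≡ 45 (mod 180).
Verify: 45 mod 15 = 0, 45 mod 4 = 1, 45 mod 9 = 0.

x ≡ 45 (mod 180).


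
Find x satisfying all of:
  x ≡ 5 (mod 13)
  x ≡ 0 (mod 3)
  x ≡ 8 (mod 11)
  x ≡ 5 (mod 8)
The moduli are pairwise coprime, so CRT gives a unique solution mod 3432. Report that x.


Product of moduli M = 13 · 3 · 11 · 8 = 3432.
Merge one congruence at a time:
  Start: x ≡ 5 (mod 13).
  Combine with x ≡ 0 (mod 3); new modulus lcm = 39.
    Write x = 5 + 13·t and substitute into x ≡ 0 (mod 3): 13·t ≡ 0 − 5 = -5 (mod 3).
    Reduce coefficients mod 3: 1·t ≡ 1 (mod 3).
    So t ≡ 1 (mod 3).
    Then x = 5 + 13·1 = 18, valid modulo lcm(13, 3) = 39: x ≡ 18 (mod 39).
  Combine with x ≡ 8 (mod 11); new modulus lcm = 429.
    Write x = 18 + 39·t and substitute into x ≡ 8 (mod 11): 39·t ≡ 8 − 18 = -10 (mod 11).
    Reduce coefficients mod 11: 6·t ≡ 1 (mod 11).
    The inverse of 6 mod 11 is 2 (since 6·2 = 12 = 1·11 + 1), so t ≡ 2·1 = 2 ≡ 2 (mod 11).
    Then x = 18 + 39·2 = 96, valid modulo lcm(39, 11) = 429: x ≡ 96 (mod 429).
  Combine with x ≡ 5 (mod 8); new modulus lcm = 3432.
    Write x = 96 + 429·t and substitute into x ≡ 5 (mod 8): 429·t ≡ 5 − 96 = -91 (mod 8).
    Reduce coefficients mod 8: 5·t ≡ 5 (mod 8).
    The inverse of 5 mod 8 is 5 (since 5·5 = 25 = 3·8 + 1), so t ≡ 5·5 = 25 ≡ 1 (mod 8).
    Then x = 96 + 429·1 = 525, valid modulo lcm(429, 8) = 3432: x ≡ 525 (mod 3432).
Verify against each original: 525 mod 13 = 5, 525 mod 3 = 0, 525 mod 11 = 8, 525 mod 8 = 5.

x ≡ 525 (mod 3432).


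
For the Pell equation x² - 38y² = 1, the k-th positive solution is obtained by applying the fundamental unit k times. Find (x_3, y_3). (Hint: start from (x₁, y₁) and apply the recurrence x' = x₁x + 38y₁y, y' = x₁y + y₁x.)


Step 1: Find the fundamental solution (x₁, y₁) of x² - 38y² = 1.
  Expand √38 as a continued fraction. a₀ = ⌊√38⌋ = 6; iterate m_{k+1} = d_k·a_k − m_k, d_{k+1} = (38 − m_{k+1}²)/d_k, a_{k+1} = ⌊(a₀ + m_{k+1})/d_{k+1}⌋ (starting m₀ = 0, d₀ = 1), with convergents p_k = a_k·p_{k-1} + p_{k-2}, q_k = a_k·q_{k-1} + q_{k-2} (p₋₁ = 1, q₋₁ = 0):
  k = 0: a₀ = 6; p₀/q₀ = 6/1; p₀² − 38·q₀² = 36 − 38 = -2.
  k = 1: m = 6, d = 2, a = ⌊(6 + 6)/2⌋ = 6; p/q = (6·6 + 1)/(6·1 + 0) = 37/6; p² − 38·q² = 1369 − 1368 = 1.
  The first convergent with p² − 38·q² = 1 gives the fundamental solution (x₁, y₁) = (37, 6).
Step 2: Apply the recurrence (x_{n+1}, y_{n+1}) = (x₁x_n + 38y₁y_n, x₁y_n + y₁x_n) repeatedly.
  From (x_1, y_1) = (37, 6): x_2 = 37·37 + 38·6·6 = 2737; y_2 = 37·6 + 6·37 = 444.
  From (x_2, y_2) = (2737, 444): x_3 = 37·2737 + 38·6·444 = 202501; y_3 = 37·444 + 6·2737 = 32850.
Step 3: Verify x_3² - 38·y_3² = 41006655001 - 41006655000 = 1 (should be 1). ✓

(x_1, y_1) = (37, 6); (x_3, y_3) = (202501, 32850).


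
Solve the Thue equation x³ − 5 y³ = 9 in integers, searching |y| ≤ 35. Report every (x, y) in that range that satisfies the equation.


The equation is x³ - 5y³ = 9. For fixed y, x³ = 5·y³ + 9, so a solution requires the RHS to be a perfect cube.
Strategy: iterate y from -35 to 35, compute RHS = 5·y³ + 9, and check whether it is a (positive or negative) perfect cube.
Check small values of y:
  y = 0: RHS = 9 is not a perfect cube.
  y = 1: RHS = 14 is not a perfect cube.
  y = -1: RHS = 4 is not a perfect cube.
  y = 2: RHS = 49 is not a perfect cube.
  y = -2: RHS = -31 is not a perfect cube.
  y = 3: RHS = 144 is not a perfect cube.
  y = -3: RHS = -126 is not a perfect cube.
Continuing the search up to |y| = 35 finds no solutions either.
No (x, y) in the scanned range satisfies the equation.

No integer solutions with |y| ≤ 35.


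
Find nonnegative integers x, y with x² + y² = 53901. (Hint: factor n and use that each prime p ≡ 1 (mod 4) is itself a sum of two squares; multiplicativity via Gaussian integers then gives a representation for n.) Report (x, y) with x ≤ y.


Step 1: Factor n = 53901 = 3^2 · 53 · 113.
Step 2: Check the mod-4 condition on each prime factor: 3 ≡ 3 (mod 4), exponent 2 (must be even); 53 ≡ 1 (mod 4), exponent 1; 113 ≡ 1 (mod 4), exponent 1.
All primes ≡ 3 (mod 4) appear to even exponent (or don't appear), so by the two-squares theorem n IS expressible as a sum of two squares.
Step 3: Build a representation. Group n = k² · m with k = 3 and m = 53 · 113 = 5989 (a product of primes ≡ 1 (mod 4)); a representation of m scales to one of n via (k·x)² + (k·y)² = k²(x² + y²). Each prime p ≡ 1 (mod 4) is itself a sum of two squares; find a² by testing p − a² for a perfect square:
  53: 53 − 1² = 52, 53 − 2² = 49 = 7² ⇒ 53 = 2² + 7².
  113: 113 − 1² = 112, 113 − 2² = 109, 113 − 3² = 104, 113 − 4² = 97, 113 − 5² = 88, 113 − 6² = 77, 113 − 7² = 64 = 8² ⇒ 113 = 7² + 8².
  Combine using the Brahmagupta–Fibonacci identity (a² + b²)(c² + d²) = (ac − bd)² + (ad + bc)² = (ac + bd)² + (ad − bc)²:
  53 · 113 = 5989: from (2² + 7²)(7² + 8²), take (2·7 − 7·8, 2·8 + 7·7) = (14 − 56, 16 + 49) = (-42, 65); dropping signs (only squares matter) gives (42, 65); check 42² + 65² = 1764 + 4225 = 5989 ✓.
  Scale by k = 3: (3·42, 3·65) = (126, 195).
Step 4: Order so x ≤ y and verify: 126² + 195² = 15876 + 38025 = 53901 = n. ✓

n = 53901 = 126² + 195² (one valid representation with x ≤ y).


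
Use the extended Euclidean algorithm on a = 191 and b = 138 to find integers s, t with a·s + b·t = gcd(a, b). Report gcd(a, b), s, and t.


Euclidean algorithm on (191, 138) — divide until remainder is 0:
  191 = 1 · 138 + 53
  138 = 2 · 53 + 32
  53 = 1 · 32 + 21
  32 = 1 · 21 + 11
  21 = 1 · 11 + 10
  11 = 1 · 10 + 1
  10 = 10 · 1 + 0
gcd(191, 138) = 1.
Track Bezout coefficients alongside the remainders: start with r₀ = 191 = a·1 + b·0 (s = 1, t = 0) and r₁ = 138 = a·0 + b·1 (s = 0, t = 1); each new remainder r_{k+1} = r_{k-1} − q_k·r_k inherits s_{k+1} = s_{k-1} − q_k·s_k, t_{k+1} = t_{k-1} − q_k·t_k, so r_k = a·s_k + b·t_k at every step:
  q = 1: r = 53, s = 1 − 1·0 = 1, t = 0 − 1·1 = -1  (check: 191·1 + 138·(-1) = 53)
  q = 2: r = 32, s = 0 − 2·1 = -2, t = 1 − 2·(-1) = 3  (check: 191·(-2) + 138·3 = 32)
  q = 1: r = 21, s = 1 − 1·(-2) = 3, t = -1 − 1·3 = -4  (check: 191·3 + 138·(-4) = 21)
  q = 1: r = 11, s = -2 − 1·3 = -5, t = 3 − 1·(-4) = 7  (check: 191·(-5) + 138·7 = 11)
  q = 1: r = 10, s = 3 − 1·(-5) = 8, t = -4 − 1·7 = -11  (check: 191·8 + 138·(-11) = 10)
  q = 1: r = 1, s = -5 − 1·8 = -13, t = 7 − 1·(-11) = 18  (check: 191·(-13) + 138·18 = 1)
The row with r = 1 (the gcd) gives the Bezout coefficients s = -13, t = 18.
Result: 191 · (-13) + 138 · (18) = 1.

gcd(191, 138) = 1; s = -13, t = 18 (check: 191·(-13) + 138·18 = 1).


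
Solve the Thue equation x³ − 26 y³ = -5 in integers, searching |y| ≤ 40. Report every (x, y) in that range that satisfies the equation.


The equation is x³ - 26y³ = -5. For fixed y, x³ = 26·y³ − 5, so a solution requires the RHS to be a perfect cube.
Strategy: iterate y from -40 to 40, compute RHS = 26·y³ − 5, and check whether it is a (positive or negative) perfect cube.
Check small values of y:
  y = 0: RHS = -5 is not a perfect cube.
  y = 1: RHS = 21 is not a perfect cube.
  y = -1: RHS = -31 is not a perfect cube.
  y = 2: RHS = 203 is not a perfect cube.
  y = -2: RHS = -213 is not a perfect cube.
  y = 3: RHS = 697 is not a perfect cube.
  y = -3: RHS = -707 is not a perfect cube.
Continuing the search up to |y| = 40 finds no solutions either.
No (x, y) in the scanned range satisfies the equation.

No integer solutions with |y| ≤ 40.


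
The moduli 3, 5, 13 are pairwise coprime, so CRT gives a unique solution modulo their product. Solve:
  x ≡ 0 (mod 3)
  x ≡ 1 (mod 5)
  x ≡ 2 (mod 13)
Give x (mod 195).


Moduli 3, 5, 13 are pairwise coprime; by CRT there is a unique solution modulo M = 3 · 5 · 13 = 195.
Solve pairwise, accumulating the modulus:
  Start with x ≡ 0 (mod 3).
  Combine with x ≡ 1 (mod 5): since gcd(3, 5) = 1, we get a unique residue mod 15.
    Write x = 0 + 3·t and substitute into x ≡ 1 (mod 5): 3·t ≡ 1 − 0 = 1 (mod 5).
    The inverse of 3 mod 5 is 2 (since 3·2 = 6 = 1·5 + 1), so t ≡ 2·1 = 2 ≡ 2 (mod 5).
    Then x = 0 + 3·2 = 6, valid modulo lcm(3, 5) = 15: x ≡ 6 (mod 15).
  Combine with x ≡ 2 (mod 13): since gcd(15, 13) = 1, we get a unique residue mod 195.
    Write x = 6 + 15·t and substitute into x ≡ 2 (mod 13): 15·t ≡ 2 − 6 = -4 (mod 13).
    Reduce coefficients mod 13: 2·t ≡ 9 (mod 13).
    The inverse of 2 mod 13 is 7 (since 2·7 = 14 = 1·13 + 1), so t ≡ 7·9 = 63 ≡ 11 (mod 13).
    Then x = 6 + 15·11 = 171, valid modulo lcm(15, 13) = 195: x ≡ 171 (mod 195).
Verify: 171 mod 3 = 0 ✓, 171 mod 5 = 1 ✓, 171 mod 13 = 2 ✓.

x ≡ 171 (mod 195).


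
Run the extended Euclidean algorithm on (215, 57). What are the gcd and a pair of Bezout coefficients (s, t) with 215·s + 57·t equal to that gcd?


Euclidean algorithm on (215, 57) — divide until remainder is 0:
  215 = 3 · 57 + 44
  57 = 1 · 44 + 13
  44 = 3 · 13 + 5
  13 = 2 · 5 + 3
  5 = 1 · 3 + 2
  3 = 1 · 2 + 1
  2 = 2 · 1 + 0
gcd(215, 57) = 1.
Track Bezout coefficients alongside the remainders: start with r₀ = 215 = a·1 + b·0 (s = 1, t = 0) and r₁ = 57 = a·0 + b·1 (s = 0, t = 1); each new remainder r_{k+1} = r_{k-1} − q_k·r_k inherits s_{k+1} = s_{k-1} − q_k·s_k, t_{k+1} = t_{k-1} − q_k·t_k, so r_k = a·s_k + b·t_k at every step:
  q = 3: r = 44, s = 1 − 3·0 = 1, t = 0 − 3·1 = -3  (check: 215·1 + 57·(-3) = 44)
  q = 1: r = 13, s = 0 − 1·1 = -1, t = 1 − 1·(-3) = 4  (check: 215·(-1) + 57·4 = 13)
  q = 3: r = 5, s = 1 − 3·(-1) = 4, t = -3 − 3·4 = -15  (check: 215·4 + 57·(-15) = 5)
  q = 2: r = 3, s = -1 − 2·4 = -9, t = 4 − 2·(-15) = 34  (check: 215·(-9) + 57·34 = 3)
  q = 1: r = 2, s = 4 − 1·(-9) = 13, t = -15 − 1·34 = -49  (check: 215·13 + 57·(-49) = 2)
  q = 1: r = 1, s = -9 − 1·13 = -22, t = 34 − 1·(-49) = 83  (check: 215·(-22) + 57·83 = 1)
The row with r = 1 (the gcd) gives the Bezout coefficients s = -22, t = 83.
Result: 215 · (-22) + 57 · (83) = 1.

gcd(215, 57) = 1; s = -22, t = 83 (check: 215·(-22) + 57·83 = 1).


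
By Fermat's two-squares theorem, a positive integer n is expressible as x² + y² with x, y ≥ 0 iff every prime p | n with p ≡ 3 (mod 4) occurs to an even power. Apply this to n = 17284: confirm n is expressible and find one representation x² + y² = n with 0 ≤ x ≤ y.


Step 1: Factor n = 17284 = 2^2 · 29 · 149.
Step 2: Check the mod-4 condition on each prime factor: 2 = 2 (special); 29 ≡ 1 (mod 4), exponent 1; 149 ≡ 1 (mod 4), exponent 1.
All primes ≡ 3 (mod 4) appear to even exponent (or don't appear), so by the two-squares theorem n IS expressible as a sum of two squares.
Step 3: Build a representation. Group n = k² · m with k = 2 and m = 29 · 149 = 4321 (a product of primes ≡ 1 (mod 4)); a representation of m scales to one of n via (k·x)² + (k·y)² = k²(x² + y²). Each prime p ≡ 1 (mod 4) is itself a sum of two squares; find a² by testing p − a² for a perfect square:
  29: 29 − 1² = 28, 29 − 2² = 25 = 5² ⇒ 29 = 2² + 5².
  149: 149 − 1² = 148, 149 − 2² = 145, 149 − 3² = 140, 149 − 4² = 133, 149 − 5² = 124, 149 − 6² = 113, 149 − 7² = 100 = 10² ⇒ 149 = 7² + 10².
  Combine using the Brahmagupta–Fibonacci identity (a² + b²)(c² + d²) = (ac − bd)² + (ad + bc)² = (ac + bd)² + (ad − bc)²:
  29 · 149 = 4321: from (2² + 5²)(7² + 10²), take (2·7 − 5·10, 2·10 + 5·7) = (14 − 50, 20 + 35) = (-36, 55); dropping signs (only squares matter) gives (36, 55); check 36² + 55² = 1296 + 3025 = 4321 ✓.
  Scale by k = 2: (2·36, 2·55) = (72, 110).
Step 4: Order so x ≤ y and verify: 72² + 110² = 5184 + 12100 = 17284 = n. ✓

n = 17284 = 72² + 110² (one valid representation with x ≤ y).


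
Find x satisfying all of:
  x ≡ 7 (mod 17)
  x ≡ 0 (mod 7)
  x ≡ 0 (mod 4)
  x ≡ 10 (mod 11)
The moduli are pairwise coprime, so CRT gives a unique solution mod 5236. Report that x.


Product of moduli M = 17 · 7 · 4 · 11 = 5236.
Merge one congruence at a time:
  Start: x ≡ 7 (mod 17).
  Combine with x ≡ 0 (mod 7); new modulus lcm = 119.
    Write x = 7 + 17·t and substitute into x ≡ 0 (mod 7): 17·t ≡ 0 − 7 = -7 (mod 7).
    Reduce coefficients mod 7: 3·t ≡ 0 (mod 7).
    The inverse of 3 mod 7 is 5 (since 3·5 = 15 = 2·7 + 1), so t ≡ 5·0 = 0 ≡ 0 (mod 7).
    Then x = 7 + 17·0 = 7, valid modulo lcm(17, 7) = 119: x ≡ 7 (mod 119).
  Combine with x ≡ 0 (mod 4); new modulus lcm = 476.
    Write x = 7 + 119·t and substitute into x ≡ 0 (mod 4): 119·t ≡ 0 − 7 = -7 (mod 4).
    Reduce coefficients mod 4: 3·t ≡ 1 (mod 4).
    The inverse of 3 mod 4 is 3 (since 3·3 = 9 = 2·4 + 1), so t ≡ 3·1 = 3 ≡ 3 (mod 4).
    Then x = 7 + 119·3 = 364, valid modulo lcm(119, 4) = 476: x ≡ 364 (mod 476).
  Combine with x ≡ 10 (mod 11); new modulus lcm = 5236.
    Write x = 364 + 476·t and substitute into x ≡ 10 (mod 11): 476·t ≡ 10 − 364 = -354 (mod 11).
    Reduce coefficients mod 11: 3·t ≡ 9 (mod 11).
    The inverse of 3 mod 11 is 4 (since 3·4 = 12 = 1·11 + 1), so t ≡ 4·9 = 36 ≡ 3 (mod 11).
    Then x = 364 + 476·3 = 1792, valid modulo lcm(476, 11) = 5236: x ≡ 1792 (mod 5236).
Verify against each original: 1792 mod 17 = 7, 1792 mod 7 = 0, 1792 mod 4 = 0, 1792 mod 11 = 10.

x ≡ 1792 (mod 5236).


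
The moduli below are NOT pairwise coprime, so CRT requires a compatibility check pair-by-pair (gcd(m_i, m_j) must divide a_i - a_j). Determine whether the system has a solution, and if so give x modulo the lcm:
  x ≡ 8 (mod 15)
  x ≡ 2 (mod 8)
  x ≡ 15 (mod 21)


Moduli 15, 8, 21 are not pairwise coprime, so CRT works modulo lcm(m_i) when all pairwise compatibility conditions hold.
Pairwise compatibility: gcd(m_i, m_j) must divide a_i - a_j for every pair.
Merge one congruence at a time:
  Start: x ≡ 8 (mod 15).
  Combine with x ≡ 2 (mod 8): gcd(15, 8) = 1; 2 - 8 = -6, which IS divisible by 1, so compatible.
    Write x = 8 + 15·t and substitute into x ≡ 2 (mod 8): 15·t ≡ 2 − 8 = -6 (mod 8).
    Reduce coefficients mod 8: 7·t ≡ 2 (mod 8).
    The inverse of 7 mod 8 is 7 (since 7·7 = 49 = 6·8 + 1), so t ≡ 7·2 = 14 ≡ 6 (mod 8).
    Then x = 8 + 15·6 = 98, valid modulo lcm(15, 8) = 120: x ≡ 98 (mod 120).
  Combine with x ≡ 15 (mod 21): gcd(120, 21) = 3, and 15 - 98 = -83 is NOT divisible by 3.
    ⇒ system is inconsistent (no integer solution).

No solution (the system is inconsistent).


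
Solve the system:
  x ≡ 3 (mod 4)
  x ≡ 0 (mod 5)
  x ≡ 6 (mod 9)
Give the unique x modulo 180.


Moduli 4, 5, 9 are pairwise coprime; by CRT there is a unique solution modulo M = 4 · 5 · 9 = 180.
Solve pairwise, accumulating the modulus:
  Start with x ≡ 3 (mod 4).
  Combine with x ≡ 0 (mod 5): since gcd(4, 5) = 1, we get a unique residue mod 20.
    Write x = 3 + 4·t and substitute into x ≡ 0 (mod 5): 4·t ≡ 0 − 3 = -3 (mod 5).
    Reduce coefficients mod 5: 4·t ≡ 2 (mod 5).
    The inverse of 4 mod 5 is 4 (since 4·4 = 16 = 3·5 + 1), so t ≡ 4·2 = 8 ≡ 3 (mod 5).
    Then x = 3 + 4·3 = 15, valid modulo lcm(4, 5) = 20: x ≡ 15 (mod 20).
  Combine with x ≡ 6 (mod 9): since gcd(20, 9) = 1, we get a unique residue mod 180.
    Write x = 15 + 20·t and substitute into x ≡ 6 (mod 9): 20·t ≡ 6 − 15 = -9 (mod 9).
    Reduce coefficients mod 9: 2·t ≡ 0 (mod 9).
    The inverse of 2 mod 9 is 5 (since 2·5 = 10 = 1·9 + 1), so t ≡ 5·0 = 0 ≡ 0 (mod 9).
    Then x = 15 + 20·0 = 15, valid modulo lcm(20, 9) = 180: x ≡ 15 (mod 180).
Verify: 15 mod 4 = 3 ✓, 15 mod 5 = 0 ✓, 15 mod 9 = 6 ✓.

x ≡ 15 (mod 180).


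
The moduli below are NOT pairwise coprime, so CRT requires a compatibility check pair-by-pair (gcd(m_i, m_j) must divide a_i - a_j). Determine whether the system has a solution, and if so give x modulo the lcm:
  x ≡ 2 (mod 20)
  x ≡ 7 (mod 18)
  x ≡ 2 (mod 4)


Moduli 20, 18, 4 are not pairwise coprime, so CRT works modulo lcm(m_i) when all pairwise compatibility conditions hold.
Pairwise compatibility: gcd(m_i, m_j) must divide a_i - a_j for every pair.
Merge one congruence at a time:
  Start: x ≡ 2 (mod 20).
  Combine with x ≡ 7 (mod 18): gcd(20, 18) = 2, and 7 - 2 = 5 is NOT divisible by 2.
    ⇒ system is inconsistent (no integer solution).

No solution (the system is inconsistent).


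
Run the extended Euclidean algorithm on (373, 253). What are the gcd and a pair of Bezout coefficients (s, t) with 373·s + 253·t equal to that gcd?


Euclidean algorithm on (373, 253) — divide until remainder is 0:
  373 = 1 · 253 + 120
  253 = 2 · 120 + 13
  120 = 9 · 13 + 3
  13 = 4 · 3 + 1
  3 = 3 · 1 + 0
gcd(373, 253) = 1.
Track Bezout coefficients alongside the remainders: start with r₀ = 373 = a·1 + b·0 (s = 1, t = 0) and r₁ = 253 = a·0 + b·1 (s = 0, t = 1); each new remainder r_{k+1} = r_{k-1} − q_k·r_k inherits s_{k+1} = s_{k-1} − q_k·s_k, t_{k+1} = t_{k-1} − q_k·t_k, so r_k = a·s_k + b·t_k at every step:
  q = 1: r = 120, s = 1 − 1·0 = 1, t = 0 − 1·1 = -1  (check: 373·1 + 253·(-1) = 120)
  q = 2: r = 13, s = 0 − 2·1 = -2, t = 1 − 2·(-1) = 3  (check: 373·(-2) + 253·3 = 13)
  q = 9: r = 3, s = 1 − 9·(-2) = 19, t = -1 − 9·3 = -28  (check: 373·19 + 253·(-28) = 3)
  q = 4: r = 1, s = -2 − 4·19 = -78, t = 3 − 4·(-28) = 115  (check: 373·(-78) + 253·115 = 1)
The row with r = 1 (the gcd) gives the Bezout coefficients s = -78, t = 115.
Result: 373 · (-78) + 253 · (115) = 1.

gcd(373, 253) = 1; s = -78, t = 115 (check: 373·(-78) + 253·115 = 1).


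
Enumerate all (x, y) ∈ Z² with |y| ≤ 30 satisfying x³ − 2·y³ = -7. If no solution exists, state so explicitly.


The equation is x³ - 2y³ = -7. For fixed y, x³ = 2·y³ − 7, so a solution requires the RHS to be a perfect cube.
Strategy: iterate y from -30 to 30, compute RHS = 2·y³ − 7, and check whether it is a (positive or negative) perfect cube.
Check small values of y:
  y = 0: RHS = -7 is not a perfect cube.
  y = 1: RHS = -5 is not a perfect cube.
  y = -1: RHS = -9 is not a perfect cube.
  y = 2: RHS = 9 is not a perfect cube.
  y = -2: RHS = -23 is not a perfect cube.
  y = 3: RHS = 47 is not a perfect cube.
  y = -3: RHS = -61 is not a perfect cube.
Continuing the search up to |y| = 30 finds no solutions either.
No (x, y) in the scanned range satisfies the equation.

No integer solutions with |y| ≤ 30.


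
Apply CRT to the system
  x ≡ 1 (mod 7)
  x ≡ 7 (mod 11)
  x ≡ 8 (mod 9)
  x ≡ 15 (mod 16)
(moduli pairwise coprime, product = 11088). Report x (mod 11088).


Product of moduli M = 7 · 11 · 9 · 16 = 11088.
Merge one congruence at a time:
  Start: x ≡ 1 (mod 7).
  Combine with x ≡ 7 (mod 11); new modulus lcm = 77.
    Write x = 1 + 7·t and substitute into x ≡ 7 (mod 11): 7·t ≡ 7 − 1 = 6 (mod 11).
    The inverse of 7 mod 11 is 8 (since 7·8 = 56 = 5·11 + 1), so t ≡ 8·6 = 48 ≡ 4 (mod 11).
    Then x = 1 + 7·4 = 29, valid modulo lcm(7, 11) = 77: x ≡ 29 (mod 77).
  Combine with x ≡ 8 (mod 9); new modulus lcm = 693.
    Write x = 29 + 77·t and substitute into x ≡ 8 (mod 9): 77·t ≡ 8 − 29 = -21 (mod 9).
    Reduce coefficients mod 9: 5·t ≡ 6 (mod 9).
    The inverse of 5 mod 9 is 2 (since 5·2 = 10 = 1·9 + 1), so t ≡ 2·6 = 12 ≡ 3 (mod 9).
    Then x = 29 + 77·3 = 260, valid modulo lcm(77, 9) = 693: x ≡ 260 (mod 693).
  Combine with x ≡ 15 (mod 16); new modulus lcm = 11088.
    Write x = 260 + 693·t and substitute into x ≡ 15 (mod 16): 693·t ≡ 15 − 260 = -245 (mod 16).
    Reduce coefficients mod 16: 5·t ≡ 11 (mod 16).
    The inverse of 5 mod 16 is 13 (since 5·13 = 65 = 4·16 + 1), so t ≡ 13·11 = 143 ≡ 15 (mod 16).
    Then x = 260 + 693·15 = 10655, valid modulo lcm(693, 16) = 11088: x ≡ 10655 (mod 11088).
Verify against each original: 10655 mod 7 = 1, 10655 mod 11 = 7, 10655 mod 9 = 8, 10655 mod 16 = 15.

x ≡ 10655 (mod 11088).


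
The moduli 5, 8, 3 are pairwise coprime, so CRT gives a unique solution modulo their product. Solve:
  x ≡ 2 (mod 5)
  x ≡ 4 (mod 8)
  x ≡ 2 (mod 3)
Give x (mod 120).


Moduli 5, 8, 3 are pairwise coprime; by CRT there is a unique solution modulo M = 5 · 8 · 3 = 120.
Solve pairwise, accumulating the modulus:
  Start with x ≡ 2 (mod 5).
  Combine with x ≡ 4 (mod 8): since gcd(5, 8) = 1, we get a unique residue mod 40.
    Write x = 2 + 5·t and substitute into x ≡ 4 (mod 8): 5·t ≡ 4 − 2 = 2 (mod 8).
    The inverse of 5 mod 8 is 5 (since 5·5 = 25 = 3·8 + 1), so t ≡ 5·2 = 10 ≡ 2 (mod 8).
    Then x = 2 + 5·2 = 12, valid modulo lcm(5, 8) = 40: x ≡ 12 (mod 40).
  Combine with x ≡ 2 (mod 3): since gcd(40, 3) = 1, we get a unique residue mod 120.
    Write x = 12 + 40·t and substitute into x ≡ 2 (mod 3): 40·t ≡ 2 − 12 = -10 (mod 3).
    Reduce coefficients mod 3: 1·t ≡ 2 (mod 3).
    So t ≡ 2 (mod 3).
    Then x = 12 + 40·2 = 92, valid modulo lcm(40, 3) = 120: x ≡ 92 (mod 120).
Verify: 92 mod 5 = 2 ✓, 92 mod 8 = 4 ✓, 92 mod 3 = 2 ✓.

x ≡ 92 (mod 120).
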